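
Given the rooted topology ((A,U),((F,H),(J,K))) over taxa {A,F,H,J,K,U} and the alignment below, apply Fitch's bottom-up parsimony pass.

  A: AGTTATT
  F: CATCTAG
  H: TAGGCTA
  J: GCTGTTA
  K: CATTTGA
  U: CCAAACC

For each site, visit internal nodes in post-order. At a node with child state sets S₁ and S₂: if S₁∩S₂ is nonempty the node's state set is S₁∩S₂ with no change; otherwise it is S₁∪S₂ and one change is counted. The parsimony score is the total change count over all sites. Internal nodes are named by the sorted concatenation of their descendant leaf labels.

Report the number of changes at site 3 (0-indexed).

4

site 0, node AU: A={A} ∪ U={C} → {A,C} (+1)
site 0, node FH: F={C} ∪ H={T} → {C,T} (+1)
site 0, node JK: J={G} ∪ K={C} → {C,G} (+1)
site 0, node FHJK: FH={C,T} ∩ JK={C,G} → {C} (+0)
site 0, node AFHJKU: AU={A,C} ∩ FHJK={C} → {C} (+0)
site 1, node AU: A={G} ∪ U={C} → {C,G} (+1)
site 1, node FH: F={A} ∩ H={A} → {A} (+0)
site 1, node JK: J={C} ∪ K={A} → {A,C} (+1)
site 1, node FHJK: FH={A} ∩ JK={A,C} → {A} (+0)
site 1, node AFHJKU: AU={C,G} ∪ FHJK={A} → {A,C,G} (+1)
site 2, node AU: A={T} ∪ U={A} → {A,T} (+1)
site 2, node FH: F={T} ∪ H={G} → {G,T} (+1)
site 2, node JK: J={T} ∩ K={T} → {T} (+0)
site 2, node FHJK: FH={G,T} ∩ JK={T} → {T} (+0)
site 2, node AFHJKU: AU={A,T} ∩ FHJK={T} → {T} (+0)
site 3, node AU: A={T} ∪ U={A} → {A,T} (+1)
site 3, node FH: F={C} ∪ H={G} → {C,G} (+1)
site 3, node JK: J={G} ∪ K={T} → {G,T} (+1)
site 3, node FHJK: FH={C,G} ∩ JK={G,T} → {G} (+0)
site 3, node AFHJKU: AU={A,T} ∪ FHJK={G} → {A,G,T} (+1)
site 4, node AU: A={A} ∩ U={A} → {A} (+0)
site 4, node FH: F={T} ∪ H={C} → {C,T} (+1)
site 4, node JK: J={T} ∩ K={T} → {T} (+0)
site 4, node FHJK: FH={C,T} ∩ JK={T} → {T} (+0)
site 4, node AFHJKU: AU={A} ∪ FHJK={T} → {A,T} (+1)
site 5, node AU: A={T} ∪ U={C} → {C,T} (+1)
site 5, node FH: F={A} ∪ H={T} → {A,T} (+1)
site 5, node JK: J={T} ∪ K={G} → {G,T} (+1)
site 5, node FHJK: FH={A,T} ∩ JK={G,T} → {T} (+0)
site 5, node AFHJKU: AU={C,T} ∩ FHJK={T} → {T} (+0)
site 6, node AU: A={T} ∪ U={C} → {C,T} (+1)
site 6, node FH: F={G} ∪ H={A} → {A,G} (+1)
site 6, node JK: J={A} ∩ K={A} → {A} (+0)
site 6, node FHJK: FH={A,G} ∩ JK={A} → {A} (+0)
site 6, node AFHJKU: AU={C,T} ∪ FHJK={A} → {A,C,T} (+1)
per-site changes: [3, 3, 2, 4, 2, 3, 3]; total = 20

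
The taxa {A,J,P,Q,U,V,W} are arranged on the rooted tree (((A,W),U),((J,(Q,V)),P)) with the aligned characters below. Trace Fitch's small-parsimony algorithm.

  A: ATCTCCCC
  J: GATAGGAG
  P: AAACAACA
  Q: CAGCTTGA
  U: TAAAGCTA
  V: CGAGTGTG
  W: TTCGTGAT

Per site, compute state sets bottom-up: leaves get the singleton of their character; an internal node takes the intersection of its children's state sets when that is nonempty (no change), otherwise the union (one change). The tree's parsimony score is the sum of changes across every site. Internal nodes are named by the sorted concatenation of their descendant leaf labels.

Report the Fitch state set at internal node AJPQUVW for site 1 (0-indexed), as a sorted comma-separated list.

A

AW@0: {A} ∪ {T} = {A,T} (union, +1)
AUW@0: {A,T} ∩ {T} = {T} (intersection, +0)
QV@0: {C} ∩ {C} = {C} (intersection, +0)
JQV@0: {G} ∪ {C} = {C,G} (union, +1)
JPQV@0: {C,G} ∪ {A} = {A,C,G} (union, +1)
AJPQUVW@0: {T} ∪ {A,C,G} = {A,C,G,T} (union, +1)
AW@1: {T} ∩ {T} = {T} (intersection, +0)
AUW@1: {T} ∪ {A} = {A,T} (union, +1)
QV@1: {A} ∪ {G} = {A,G} (union, +1)
JQV@1: {A} ∩ {A,G} = {A} (intersection, +0)
JPQV@1: {A} ∩ {A} = {A} (intersection, +0)
AJPQUVW@1: {A,T} ∩ {A} = {A} (intersection, +0)
AW@2: {C} ∩ {C} = {C} (intersection, +0)
AUW@2: {C} ∪ {A} = {A,C} (union, +1)
QV@2: {G} ∪ {A} = {A,G} (union, +1)
JQV@2: {T} ∪ {A,G} = {A,G,T} (union, +1)
JPQV@2: {A,G,T} ∩ {A} = {A} (intersection, +0)
AJPQUVW@2: {A,C} ∩ {A} = {A} (intersection, +0)
AW@3: {T} ∪ {G} = {G,T} (union, +1)
AUW@3: {G,T} ∪ {A} = {A,G,T} (union, +1)
QV@3: {C} ∪ {G} = {C,G} (union, +1)
JQV@3: {A} ∪ {C,G} = {A,C,G} (union, +1)
JPQV@3: {A,C,G} ∩ {C} = {C} (intersection, +0)
AJPQUVW@3: {A,G,T} ∪ {C} = {A,C,G,T} (union, +1)
AW@4: {C} ∪ {T} = {C,T} (union, +1)
AUW@4: {C,T} ∪ {G} = {C,G,T} (union, +1)
QV@4: {T} ∩ {T} = {T} (intersection, +0)
JQV@4: {G} ∪ {T} = {G,T} (union, +1)
JPQV@4: {G,T} ∪ {A} = {A,G,T} (union, +1)
AJPQUVW@4: {C,G,T} ∩ {A,G,T} = {G,T} (intersection, +0)
AW@5: {C} ∪ {G} = {C,G} (union, +1)
AUW@5: {C,G} ∩ {C} = {C} (intersection, +0)
QV@5: {T} ∪ {G} = {G,T} (union, +1)
JQV@5: {G} ∩ {G,T} = {G} (intersection, +0)
JPQV@5: {G} ∪ {A} = {A,G} (union, +1)
AJPQUVW@5: {C} ∪ {A,G} = {A,C,G} (union, +1)
AW@6: {C} ∪ {A} = {A,C} (union, +1)
AUW@6: {A,C} ∪ {T} = {A,C,T} (union, +1)
QV@6: {G} ∪ {T} = {G,T} (union, +1)
JQV@6: {A} ∪ {G,T} = {A,G,T} (union, +1)
JPQV@6: {A,G,T} ∪ {C} = {A,C,G,T} (union, +1)
AJPQUVW@6: {A,C,T} ∩ {A,C,G,T} = {A,C,T} (intersection, +0)
AW@7: {C} ∪ {T} = {C,T} (union, +1)
AUW@7: {C,T} ∪ {A} = {A,C,T} (union, +1)
QV@7: {A} ∪ {G} = {A,G} (union, +1)
JQV@7: {G} ∩ {A,G} = {G} (intersection, +0)
JPQV@7: {G} ∪ {A} = {A,G} (union, +1)
AJPQUVW@7: {A,C,T} ∩ {A,G} = {A} (intersection, +0)
per-site changes: [4, 2, 3, 5, 4, 4, 5, 4]; total = 31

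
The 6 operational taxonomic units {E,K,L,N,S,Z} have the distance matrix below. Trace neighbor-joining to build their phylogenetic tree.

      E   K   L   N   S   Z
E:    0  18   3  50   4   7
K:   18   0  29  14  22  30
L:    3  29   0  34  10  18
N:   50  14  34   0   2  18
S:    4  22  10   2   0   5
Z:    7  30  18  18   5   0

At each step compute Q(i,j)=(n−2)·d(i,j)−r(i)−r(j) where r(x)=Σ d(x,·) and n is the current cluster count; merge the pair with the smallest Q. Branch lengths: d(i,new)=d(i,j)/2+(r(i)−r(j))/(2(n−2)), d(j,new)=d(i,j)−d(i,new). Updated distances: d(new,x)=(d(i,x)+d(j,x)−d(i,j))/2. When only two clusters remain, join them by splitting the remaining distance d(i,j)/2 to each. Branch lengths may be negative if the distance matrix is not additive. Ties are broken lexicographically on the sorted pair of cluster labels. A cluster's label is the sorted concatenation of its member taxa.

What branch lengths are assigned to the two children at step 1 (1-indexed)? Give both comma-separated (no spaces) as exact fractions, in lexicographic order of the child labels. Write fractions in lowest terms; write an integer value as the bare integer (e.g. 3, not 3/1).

51/8,61/8

step 1: merge (K,N) at d=14, Q=-175; branch lengths K→51/8, N→61/8; new cluster KN
  updated: d(E,KN)=27, d(KN,L)=49/2, d(KN,S)=5, d(KN,Z)=17
step 2: merge (E,L) at d=3, Q=-175/2; branch lengths E→-11/12, L→47/12; new cluster EL
  updated: d(EL,KN)=97/4, d(EL,S)=11/2, d(EL,Z)=11
step 3: merge (EL,Z) at d=11, Q=-207/4; branch lengths EL→119/16, Z→57/16; new cluster ELZ
  updated: d(ELZ,KN)=121/8, d(ELZ,S)=-1/4
step 4: merge (ELZ,KN) at d=121/8, Q=-159/8; branch lengths ELZ→79/16, KN→163/16; new cluster EKLNZ
  updated: d(EKLNZ,S)=-83/16
step 5: merge (EKLNZ,S) at d=-83/16; branch lengths EKLNZ→-83/32, S→-83/32; new cluster EKLNSZ
final tree: ((((E:-11/12,L:47/12):119/16,Z:57/16):79/16,(K:51/8,N:61/8):163/16):-83/32,S:-83/32)
total length: 607/16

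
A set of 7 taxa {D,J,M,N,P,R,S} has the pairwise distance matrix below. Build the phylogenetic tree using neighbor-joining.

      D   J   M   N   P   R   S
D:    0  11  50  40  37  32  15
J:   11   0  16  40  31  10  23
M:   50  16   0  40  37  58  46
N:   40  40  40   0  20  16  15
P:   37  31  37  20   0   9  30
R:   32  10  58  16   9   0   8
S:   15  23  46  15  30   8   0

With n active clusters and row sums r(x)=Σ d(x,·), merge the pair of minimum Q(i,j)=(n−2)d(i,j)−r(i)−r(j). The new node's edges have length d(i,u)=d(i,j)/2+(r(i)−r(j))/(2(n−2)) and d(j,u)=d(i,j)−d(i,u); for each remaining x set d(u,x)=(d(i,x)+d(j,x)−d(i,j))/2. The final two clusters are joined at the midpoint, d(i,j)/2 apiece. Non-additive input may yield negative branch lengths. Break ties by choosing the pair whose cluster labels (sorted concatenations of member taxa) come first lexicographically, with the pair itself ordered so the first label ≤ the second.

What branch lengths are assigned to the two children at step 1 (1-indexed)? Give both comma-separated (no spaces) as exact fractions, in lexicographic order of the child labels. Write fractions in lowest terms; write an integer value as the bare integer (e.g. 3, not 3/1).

step 1: merge (J,M) at d=16, Q=-298; branch lengths J→-18/5, M→98/5; new cluster JM
  updated: d(D,JM)=45/2, d(JM,N)=32, d(JM,P)=26, d(JM,R)=26, d(JM,S)=53/2
step 2: merge (D,JM) at d=45/2, Q=-379/2; branch lengths D→207/16, JM→153/16; new cluster DJM
  updated: d(DJM,N)=99/4, d(DJM,P)=81/4, d(DJM,R)=71/4, d(DJM,S)=19/2
step 3: merge (DJM,S) at d=19/2, Q=-425/4; branch lengths DJM→51/8, S→25/8; new cluster DJMS
  updated: d(DJMS,N)=121/8, d(DJMS,P)=163/8, d(DJMS,R)=65/8
step 4: merge (DJMS,N) at d=121/8, Q=-129/2; branch lengths DJMS→91/16, N→151/16; new cluster DJMNS
  updated: d(DJMNS,P)=101/8, d(DJMNS,R)=9/2
step 5: merge (DJMNS,P) at d=101/8, Q=-209/8; branch lengths DJMNS→65/16, P→137/16; new cluster DJMNPS
  updated: d(DJMNPS,R)=7/16
step 6: merge (DJMNPS,R) at d=7/16; branch lengths DJMNPS→7/32, R→7/32; new cluster DJMNPRS
final tree: (((((D:207/16,(J:-18/5,M:98/5):153/16):51/8,S:25/8):91/16,N:151/16):65/16,P:137/16):7/32,R:7/32)
total length: 1219/16

-18/5,98/5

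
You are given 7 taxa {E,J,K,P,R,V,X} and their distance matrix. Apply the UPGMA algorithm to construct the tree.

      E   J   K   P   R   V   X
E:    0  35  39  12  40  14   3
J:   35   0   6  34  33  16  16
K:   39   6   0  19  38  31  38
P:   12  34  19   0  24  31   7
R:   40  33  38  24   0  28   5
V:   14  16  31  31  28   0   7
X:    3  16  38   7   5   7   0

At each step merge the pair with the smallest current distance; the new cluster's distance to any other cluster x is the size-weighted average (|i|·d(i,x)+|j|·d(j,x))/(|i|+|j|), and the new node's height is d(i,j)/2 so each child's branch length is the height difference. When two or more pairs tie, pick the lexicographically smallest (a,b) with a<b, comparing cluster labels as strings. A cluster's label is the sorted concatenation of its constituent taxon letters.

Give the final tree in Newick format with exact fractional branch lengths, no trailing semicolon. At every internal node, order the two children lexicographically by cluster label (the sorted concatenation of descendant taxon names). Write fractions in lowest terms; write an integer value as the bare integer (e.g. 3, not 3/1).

(((((E:3/2,X:3/2):13/4,P:19/4):47/12,V:26/3):83/24,R:97/8):113/40,(J:3,K:3):239/20)

iteration 1: select E,X (d=3); attach at lengths (3/2, 3/2); label the merged cluster EX
  updated: d(EX,J)=51/2, d(EX,K)=77/2, d(EX,P)=19/2, d(EX,R)=45/2, d(EX,V)=21/2
iteration 2: select J,K (d=6); attach at lengths (3, 3); label the merged cluster JK
  updated: d(EX,JK)=32, d(JK,P)=53/2, d(JK,R)=71/2, d(JK,V)=47/2
iteration 3: select EX,P (d=19/2); attach at lengths (13/4, 19/4); label the merged cluster EPX
  updated: d(EPX,JK)=181/6, d(EPX,R)=23, d(EPX,V)=52/3
iteration 4: select EPX,V (d=52/3); attach at lengths (47/12, 26/3); label the merged cluster EPVX
  updated: d(EPVX,JK)=57/2, d(EPVX,R)=97/4
iteration 5: select EPVX,R (d=97/4); attach at lengths (83/24, 97/8); label the merged cluster EPRVX
  updated: d(EPRVX,JK)=299/10
iteration 6: select EPRVX,JK (d=299/10); attach at lengths (113/40, 239/20); label the merged cluster EJKPRVX
final tree: (((((E:3/2,X:3/2):13/4,P:19/4):47/12,V:26/3):83/24,R:97/8):113/40,(J:3,K:3):239/20)
total length: 7193/120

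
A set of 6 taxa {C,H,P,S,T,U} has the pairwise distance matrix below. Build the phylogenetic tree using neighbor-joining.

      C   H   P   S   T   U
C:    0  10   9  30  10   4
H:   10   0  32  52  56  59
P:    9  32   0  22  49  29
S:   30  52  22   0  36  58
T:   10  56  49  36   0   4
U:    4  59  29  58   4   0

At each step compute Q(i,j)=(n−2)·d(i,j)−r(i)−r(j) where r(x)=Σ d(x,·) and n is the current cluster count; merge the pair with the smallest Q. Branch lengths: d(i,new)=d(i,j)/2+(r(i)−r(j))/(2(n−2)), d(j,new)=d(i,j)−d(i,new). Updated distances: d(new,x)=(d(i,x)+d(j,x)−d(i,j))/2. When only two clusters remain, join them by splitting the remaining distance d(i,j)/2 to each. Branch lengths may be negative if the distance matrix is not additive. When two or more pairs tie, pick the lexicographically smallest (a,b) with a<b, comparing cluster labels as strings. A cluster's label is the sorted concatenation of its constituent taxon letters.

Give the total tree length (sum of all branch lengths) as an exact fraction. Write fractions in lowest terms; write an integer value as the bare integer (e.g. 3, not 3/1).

70

1. join T+U (d=4, Q=-293) ⇒ TU; edges |T|=17/8, |U|=15/8
  updated: d(C,TU)=5, d(H,TU)=111/2, d(P,TU)=37, d(S,TU)=45
2. join P+S (d=22, Q=-183) ⇒ PS; edges |P|=17/6, |S|=115/6
  updated: d(C,PS)=17/2, d(H,PS)=31, d(PS,TU)=30
3. join C+TU (d=5, Q=-104) ⇒ CTU; edges |C|=-57/4, |TU|=77/4
  updated: d(CTU,H)=121/4, d(CTU,PS)=67/4
4. join CTU+H (d=121/4, Q=-78) ⇒ CHTU; edges |CTU|=8, |H|=89/4
  updated: d(CHTU,PS)=35/4
5. join CHTU+PS (d=35/4) ⇒ CHPSTU; edges |CHTU|=35/8, |PS|=35/8
final tree: (((C:-57/4,(T:17/8,U:15/8):77/4):8,H:89/4):35/8,(P:17/6,S:115/6):35/8)
total length: 70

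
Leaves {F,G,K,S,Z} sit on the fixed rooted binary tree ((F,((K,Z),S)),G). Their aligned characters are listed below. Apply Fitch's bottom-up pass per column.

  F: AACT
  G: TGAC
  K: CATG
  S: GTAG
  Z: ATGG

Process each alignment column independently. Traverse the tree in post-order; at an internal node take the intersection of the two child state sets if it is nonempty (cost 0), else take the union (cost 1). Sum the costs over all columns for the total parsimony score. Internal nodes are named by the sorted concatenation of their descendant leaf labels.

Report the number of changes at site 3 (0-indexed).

site 0, node KZ: K={C} ∪ Z={A} → {A,C} (+1)
site 0, node KSZ: KZ={A,C} ∪ S={G} → {A,C,G} (+1)
site 0, node FKSZ: F={A} ∩ KSZ={A,C,G} → {A} (+0)
site 0, node FGKSZ: FKSZ={A} ∪ G={T} → {A,T} (+1)
site 1, node KZ: K={A} ∪ Z={T} → {A,T} (+1)
site 1, node KSZ: KZ={A,T} ∩ S={T} → {T} (+0)
site 1, node FKSZ: F={A} ∪ KSZ={T} → {A,T} (+1)
site 1, node FGKSZ: FKSZ={A,T} ∪ G={G} → {A,G,T} (+1)
site 2, node KZ: K={T} ∪ Z={G} → {G,T} (+1)
site 2, node KSZ: KZ={G,T} ∪ S={A} → {A,G,T} (+1)
site 2, node FKSZ: F={C} ∪ KSZ={A,G,T} → {A,C,G,T} (+1)
site 2, node FGKSZ: FKSZ={A,C,G,T} ∩ G={A} → {A} (+0)
site 3, node KZ: K={G} ∩ Z={G} → {G} (+0)
site 3, node KSZ: KZ={G} ∩ S={G} → {G} (+0)
site 3, node FKSZ: F={T} ∪ KSZ={G} → {G,T} (+1)
site 3, node FGKSZ: FKSZ={G,T} ∪ G={C} → {C,G,T} (+1)
per-site changes: [3, 3, 3, 2]; total = 11

2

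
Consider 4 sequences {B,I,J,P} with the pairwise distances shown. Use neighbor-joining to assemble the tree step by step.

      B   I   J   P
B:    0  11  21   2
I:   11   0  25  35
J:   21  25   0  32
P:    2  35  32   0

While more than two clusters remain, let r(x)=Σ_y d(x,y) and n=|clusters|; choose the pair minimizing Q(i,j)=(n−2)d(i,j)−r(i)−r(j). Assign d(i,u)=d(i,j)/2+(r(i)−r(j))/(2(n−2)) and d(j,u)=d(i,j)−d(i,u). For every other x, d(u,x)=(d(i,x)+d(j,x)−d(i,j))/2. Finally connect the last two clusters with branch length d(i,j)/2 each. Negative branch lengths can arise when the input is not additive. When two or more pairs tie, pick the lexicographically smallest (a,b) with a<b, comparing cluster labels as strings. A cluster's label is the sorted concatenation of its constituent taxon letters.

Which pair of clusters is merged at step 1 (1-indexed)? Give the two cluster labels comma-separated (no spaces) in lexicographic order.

step 1: merge (B,P) at d=2, Q=-99; branch lengths B→-31/4, P→39/4; new cluster BP
  updated: d(BP,I)=22, d(BP,J)=51/2
step 2: merge (BP,I) at d=22, Q=-145/2; branch lengths BP→45/4, I→43/4; new cluster BIP
  updated: d(BIP,J)=57/4
step 3: merge (BIP,J) at d=57/4; branch lengths BIP→57/8, J→57/8; new cluster BIJP
final tree: (((B:-31/4,P:39/4):45/4,I:43/4):57/8,J:57/8)
total length: 153/4

B,P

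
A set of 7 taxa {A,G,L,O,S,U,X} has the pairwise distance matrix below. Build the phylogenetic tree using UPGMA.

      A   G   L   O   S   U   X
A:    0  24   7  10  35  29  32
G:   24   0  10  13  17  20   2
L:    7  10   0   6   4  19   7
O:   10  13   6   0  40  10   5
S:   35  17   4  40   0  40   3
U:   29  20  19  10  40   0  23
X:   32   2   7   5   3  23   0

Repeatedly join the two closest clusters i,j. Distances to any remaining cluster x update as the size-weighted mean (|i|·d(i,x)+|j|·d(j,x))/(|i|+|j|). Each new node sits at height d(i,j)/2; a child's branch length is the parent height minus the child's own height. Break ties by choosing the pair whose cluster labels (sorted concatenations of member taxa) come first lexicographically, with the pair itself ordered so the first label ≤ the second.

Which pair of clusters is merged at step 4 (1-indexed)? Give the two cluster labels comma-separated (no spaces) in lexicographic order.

GOX,LS

step 1: merge (G,X) at d=2; branch lengths G→1, X→1; new cluster GX
  updated: d(A,GX)=28, d(GX,L)=17/2, d(GX,O)=9, d(GX,S)=10, d(GX,U)=43/2
step 2: merge (L,S) at d=4; branch lengths L→2, S→2; new cluster LS
  updated: d(A,LS)=21, d(GX,LS)=37/4, d(LS,O)=23, d(LS,U)=59/2
step 3: merge (GX,O) at d=9; branch lengths GX→7/2, O→9/2; new cluster GOX
  updated: d(A,GOX)=22, d(GOX,LS)=83/6, d(GOX,U)=53/3
step 4: merge (GOX,LS) at d=83/6; branch lengths GOX→29/12, LS→59/12; new cluster GLOSX
  updated: d(A,GLOSX)=108/5, d(GLOSX,U)=112/5
step 5: merge (A,GLOSX) at d=108/5; branch lengths A→54/5, GLOSX→233/60; new cluster AGLOSX
  updated: d(AGLOSX,U)=47/2
step 6: merge (AGLOSX,U) at d=47/2; branch lengths AGLOSX→19/20, U→47/4; new cluster AGLOSUX
final tree: ((A:54/5,(((G:1,X:1):7/2,O:9/2):29/12,(L:2,S:2):59/12):233/60):19/20,U:47/4)
total length: 2923/60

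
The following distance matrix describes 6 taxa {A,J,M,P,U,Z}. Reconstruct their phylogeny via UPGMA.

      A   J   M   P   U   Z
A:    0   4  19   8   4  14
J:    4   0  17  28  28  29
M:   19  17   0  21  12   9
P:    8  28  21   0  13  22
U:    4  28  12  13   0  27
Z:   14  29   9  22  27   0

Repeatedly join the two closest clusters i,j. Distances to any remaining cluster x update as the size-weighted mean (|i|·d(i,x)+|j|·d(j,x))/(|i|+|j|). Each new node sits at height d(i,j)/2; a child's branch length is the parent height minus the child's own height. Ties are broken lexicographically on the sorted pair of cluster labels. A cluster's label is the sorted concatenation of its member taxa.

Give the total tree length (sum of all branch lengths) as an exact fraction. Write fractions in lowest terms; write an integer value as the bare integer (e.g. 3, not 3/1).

iteration 1: select A,J (d=4); attach at lengths (2, 2); label the merged cluster AJ
  updated: d(AJ,M)=18, d(AJ,P)=18, d(AJ,U)=16, d(AJ,Z)=43/2
iteration 2: select M,Z (d=9); attach at lengths (9/2, 9/2); label the merged cluster MZ
  updated: d(AJ,MZ)=79/4, d(MZ,P)=43/2, d(MZ,U)=39/2
iteration 3: select P,U (d=13); attach at lengths (13/2, 13/2); label the merged cluster PU
  updated: d(AJ,PU)=17, d(MZ,PU)=41/2
iteration 4: select AJ,PU (d=17); attach at lengths (13/2, 2); label the merged cluster AJPU
  updated: d(AJPU,MZ)=161/8
iteration 5: select AJPU,MZ (d=161/8); attach at lengths (25/16, 89/16); label the merged cluster AJMPUZ
final tree: (((A:2,J:2):13/2,(P:13/2,U:13/2):2):25/16,(M:9/2,Z:9/2):89/16)
total length: 333/8

333/8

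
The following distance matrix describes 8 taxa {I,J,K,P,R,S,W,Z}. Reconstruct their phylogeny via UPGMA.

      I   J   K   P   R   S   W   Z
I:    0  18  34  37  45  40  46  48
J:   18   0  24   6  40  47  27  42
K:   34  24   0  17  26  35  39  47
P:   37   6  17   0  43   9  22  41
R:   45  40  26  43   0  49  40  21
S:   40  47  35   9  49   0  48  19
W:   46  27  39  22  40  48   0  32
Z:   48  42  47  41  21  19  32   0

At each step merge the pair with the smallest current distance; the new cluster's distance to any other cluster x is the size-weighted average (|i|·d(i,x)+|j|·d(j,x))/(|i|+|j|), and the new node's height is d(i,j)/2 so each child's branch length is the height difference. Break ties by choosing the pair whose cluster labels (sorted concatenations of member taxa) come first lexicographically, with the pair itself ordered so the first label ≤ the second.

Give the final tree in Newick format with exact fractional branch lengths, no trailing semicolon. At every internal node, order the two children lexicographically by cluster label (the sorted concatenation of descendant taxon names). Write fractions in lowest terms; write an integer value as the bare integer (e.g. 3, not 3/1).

step 1: merge (J,P) at d=6; branch lengths J→3, P→3; new cluster JP
  updated: d(I,JP)=55/2, d(JP,K)=41/2, d(JP,R)=83/2, d(JP,S)=28, d(JP,W)=49/2, d(JP,Z)=83/2
step 2: merge (S,Z) at d=19; branch lengths S→19/2, Z→19/2; new cluster SZ
  updated: d(I,SZ)=44, d(JP,SZ)=139/4, d(K,SZ)=41, d(R,SZ)=35, d(SZ,W)=40
step 3: merge (JP,K) at d=41/2; branch lengths JP→29/4, K→41/4; new cluster JKP
  updated: d(I,JKP)=89/3, d(JKP,R)=109/3, d(JKP,SZ)=221/6, d(JKP,W)=88/3
step 4: merge (JKP,W) at d=88/3; branch lengths JKP→53/12, W→44/3; new cluster JKPW
  updated: d(I,JKPW)=135/4, d(JKPW,R)=149/4, d(JKPW,SZ)=301/8
step 5: merge (I,JKPW) at d=135/4; branch lengths I→135/8, JKPW→53/24; new cluster IJKPW
  updated: d(IJKPW,R)=194/5, d(IJKPW,SZ)=389/10
step 6: merge (R,SZ) at d=35; branch lengths R→35/2, SZ→8; new cluster RSZ
  updated: d(IJKPW,RSZ)=583/15
step 7: merge (IJKPW,RSZ) at d=583/15; branch lengths IJKPW→307/120, RSZ→29/15; new cluster IJKPRSWZ
final tree: ((I:135/8,(((J:3,P:3):29/4,K:41/4):53/12,W:44/3):53/24):307/120,(R:35/2,(S:19/2,Z:19/2):8):29/15)
total length: 13279/120

((I:135/8,(((J:3,P:3):29/4,K:41/4):53/12,W:44/3):53/24):307/120,(R:35/2,(S:19/2,Z:19/2):8):29/15)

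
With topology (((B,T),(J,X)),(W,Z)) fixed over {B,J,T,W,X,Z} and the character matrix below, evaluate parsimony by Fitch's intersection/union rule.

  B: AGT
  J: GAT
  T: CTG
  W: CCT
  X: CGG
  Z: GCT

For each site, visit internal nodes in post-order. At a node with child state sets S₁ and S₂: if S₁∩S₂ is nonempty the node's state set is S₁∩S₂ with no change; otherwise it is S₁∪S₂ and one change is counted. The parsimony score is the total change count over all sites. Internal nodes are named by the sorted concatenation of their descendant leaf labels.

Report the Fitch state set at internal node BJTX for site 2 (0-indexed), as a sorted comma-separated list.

G,T

[col 0] BT: children B:{A}, T:{C} ∪→ {A,C}; cost 1
[col 0] JX: children J:{G}, X:{C} ∪→ {C,G}; cost 1
[col 0] BJTX: children BT:{A,C}, JX:{C,G} ∩→ {C}; cost 0
[col 0] WZ: children W:{C}, Z:{G} ∪→ {C,G}; cost 1
[col 0] BJTWXZ: children BJTX:{C}, WZ:{C,G} ∩→ {C}; cost 0
[col 1] BT: children B:{G}, T:{T} ∪→ {G,T}; cost 1
[col 1] JX: children J:{A}, X:{G} ∪→ {A,G}; cost 1
[col 1] BJTX: children BT:{G,T}, JX:{A,G} ∩→ {G}; cost 0
[col 1] WZ: children W:{C}, Z:{C} ∩→ {C}; cost 0
[col 1] BJTWXZ: children BJTX:{G}, WZ:{C} ∪→ {C,G}; cost 1
[col 2] BT: children B:{T}, T:{G} ∪→ {G,T}; cost 1
[col 2] JX: children J:{T}, X:{G} ∪→ {G,T}; cost 1
[col 2] BJTX: children BT:{G,T}, JX:{G,T} ∩→ {G,T}; cost 0
[col 2] WZ: children W:{T}, Z:{T} ∩→ {T}; cost 0
[col 2] BJTWXZ: children BJTX:{G,T}, WZ:{T} ∩→ {T}; cost 0
per-site changes: [3, 3, 2]; total = 8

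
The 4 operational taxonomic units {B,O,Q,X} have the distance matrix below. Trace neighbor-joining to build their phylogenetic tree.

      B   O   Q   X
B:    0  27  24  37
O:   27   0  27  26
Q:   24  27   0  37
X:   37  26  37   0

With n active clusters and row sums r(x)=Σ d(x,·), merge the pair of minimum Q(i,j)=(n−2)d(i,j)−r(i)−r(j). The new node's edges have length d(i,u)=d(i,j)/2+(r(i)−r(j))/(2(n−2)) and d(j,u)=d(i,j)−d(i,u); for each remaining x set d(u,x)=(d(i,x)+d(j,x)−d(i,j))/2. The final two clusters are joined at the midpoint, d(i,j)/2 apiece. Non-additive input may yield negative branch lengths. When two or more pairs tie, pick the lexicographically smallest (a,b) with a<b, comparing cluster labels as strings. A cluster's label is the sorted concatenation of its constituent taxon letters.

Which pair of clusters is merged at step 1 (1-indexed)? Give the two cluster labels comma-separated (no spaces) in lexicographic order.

1. join B+Q (d=24, Q=-128) ⇒ BQ; edges |B|=12, |Q|=12
  updated: d(BQ,O)=15, d(BQ,X)=25
2. join BQ+O (d=15, Q=-66) ⇒ BOQ; edges |BQ|=7, |O|=8
  updated: d(BOQ,X)=18
3. join BOQ+X (d=18) ⇒ BOQX; edges |BOQ|=9, |X|=9
final tree: (((B:12,Q:12):7,O:8):9,X:9)
total length: 57

B,Q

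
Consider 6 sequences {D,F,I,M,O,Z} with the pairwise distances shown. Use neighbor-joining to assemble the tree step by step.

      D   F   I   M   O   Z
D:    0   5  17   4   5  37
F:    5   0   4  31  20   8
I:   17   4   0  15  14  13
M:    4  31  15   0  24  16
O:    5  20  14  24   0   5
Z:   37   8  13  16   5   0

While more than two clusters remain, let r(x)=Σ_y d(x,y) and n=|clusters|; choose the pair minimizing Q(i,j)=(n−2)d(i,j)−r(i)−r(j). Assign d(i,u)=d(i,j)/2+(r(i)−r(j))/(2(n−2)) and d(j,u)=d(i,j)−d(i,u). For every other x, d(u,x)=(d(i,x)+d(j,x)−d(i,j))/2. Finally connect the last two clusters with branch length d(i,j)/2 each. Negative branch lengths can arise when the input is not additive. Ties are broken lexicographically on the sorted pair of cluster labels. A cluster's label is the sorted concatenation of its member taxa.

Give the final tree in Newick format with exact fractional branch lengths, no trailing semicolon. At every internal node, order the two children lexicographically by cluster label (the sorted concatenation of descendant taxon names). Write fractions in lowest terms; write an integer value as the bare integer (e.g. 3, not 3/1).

((((D:-3/4,M:19/4):79/8,(O:8/3,Z:7/3):49/8):25/8,F:21/8):11/16,I:11/16)

iteration 1: select D,M (d=4, Q=-142); attach at lengths (-3/4, 19/4); label the merged cluster DM
  updated: d(DM,F)=16, d(DM,I)=14, d(DM,O)=25/2, d(DM,Z)=49/2
iteration 2: select O,Z (d=5, Q=-87); attach at lengths (8/3, 7/3); label the merged cluster OZ
  updated: d(DM,OZ)=16, d(F,OZ)=23/2, d(I,OZ)=11
iteration 3: select DM,OZ (d=16, Q=-105/2); attach at lengths (79/8, 49/8); label the merged cluster DMOZ
  updated: d(DMOZ,F)=23/4, d(DMOZ,I)=9/2
iteration 4: select DMOZ,F (d=23/4, Q=-57/4); attach at lengths (25/8, 21/8); label the merged cluster DFMOZ
  updated: d(DFMOZ,I)=11/8
iteration 5: select DFMOZ,I (d=11/8); attach at lengths (11/16, 11/16); label the merged cluster DFIMOZ
final tree: ((((D:-3/4,M:19/4):79/8,(O:8/3,Z:7/3):49/8):25/8,F:21/8):11/16,I:11/16)
total length: 257/8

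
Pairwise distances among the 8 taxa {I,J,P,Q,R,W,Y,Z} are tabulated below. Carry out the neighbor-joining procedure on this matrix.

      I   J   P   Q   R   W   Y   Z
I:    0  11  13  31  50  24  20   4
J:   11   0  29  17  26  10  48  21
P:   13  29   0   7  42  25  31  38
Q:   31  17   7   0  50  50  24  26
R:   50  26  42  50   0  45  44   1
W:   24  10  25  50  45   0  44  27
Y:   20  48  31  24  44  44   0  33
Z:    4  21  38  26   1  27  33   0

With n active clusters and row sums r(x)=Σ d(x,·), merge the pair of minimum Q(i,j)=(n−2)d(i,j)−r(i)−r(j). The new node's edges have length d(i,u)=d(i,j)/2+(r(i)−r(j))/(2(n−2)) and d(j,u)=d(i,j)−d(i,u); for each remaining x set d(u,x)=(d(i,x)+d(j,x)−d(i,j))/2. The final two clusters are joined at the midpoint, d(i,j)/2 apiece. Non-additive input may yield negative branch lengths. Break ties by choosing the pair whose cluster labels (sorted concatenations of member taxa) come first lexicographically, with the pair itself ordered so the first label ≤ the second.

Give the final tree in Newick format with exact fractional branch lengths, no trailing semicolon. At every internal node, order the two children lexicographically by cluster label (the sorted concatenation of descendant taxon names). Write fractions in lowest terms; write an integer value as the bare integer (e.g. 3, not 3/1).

iteration 1: select R,Z (d=1, Q=-402); attach at lengths (19/2, -17/2); label the merged cluster RZ
  updated: d(I,RZ)=53/2, d(J,RZ)=23, d(P,RZ)=79/2, d(Q,RZ)=75/2, d(RZ,W)=71/2, d(RZ,Y)=38
iteration 2: select J,W (d=10, Q=-553/2); attach at lengths (-1/20, 201/20); label the merged cluster JW
  updated: d(I,JW)=25/2, d(JW,P)=22, d(JW,Q)=57/2, d(JW,RZ)=97/4, d(JW,Y)=41
iteration 3: select P,Q (d=7, Q=-425/2); attach at lengths (25/16, 87/16); label the merged cluster PQ
  updated: d(I,PQ)=37/2, d(JW,PQ)=87/4, d(PQ,RZ)=35, d(PQ,Y)=24
iteration 4: select JW,RZ (d=97/4, Q=-301/2); attach at lengths (97/12, 97/6); label the merged cluster JRWZ
  updated: d(I,JRWZ)=59/8, d(JRWZ,PQ)=65/4, d(JRWZ,Y)=219/8
iteration 5: select I,JRWZ (d=59/8, Q=-657/8); attach at lengths (77/32, 159/32); label the merged cluster IJRWZ
  updated: d(IJRWZ,PQ)=219/16, d(IJRWZ,Y)=20
iteration 6: select IJRWZ,PQ (d=219/16, Q=-923/16); attach at lengths (155/32, 283/32); label the merged cluster IJPQRWZ
  updated: d(IJPQRWZ,Y)=485/32
iteration 7: select IJPQRWZ,Y (d=485/32); attach at lengths (485/64, 485/64); label the merged cluster IJPQRWYZ
final tree: (((I:77/32,((J:-1/20,W:201/20):97/12,(R:19/2,Z:-17/2):97/6):159/32):155/32,(P:25/16,Q:87/16):283/32):485/64,Y:485/64)
total length: 2511/32

(((I:77/32,((J:-1/20,W:201/20):97/12,(R:19/2,Z:-17/2):97/6):159/32):155/32,(P:25/16,Q:87/16):283/32):485/64,Y:485/64)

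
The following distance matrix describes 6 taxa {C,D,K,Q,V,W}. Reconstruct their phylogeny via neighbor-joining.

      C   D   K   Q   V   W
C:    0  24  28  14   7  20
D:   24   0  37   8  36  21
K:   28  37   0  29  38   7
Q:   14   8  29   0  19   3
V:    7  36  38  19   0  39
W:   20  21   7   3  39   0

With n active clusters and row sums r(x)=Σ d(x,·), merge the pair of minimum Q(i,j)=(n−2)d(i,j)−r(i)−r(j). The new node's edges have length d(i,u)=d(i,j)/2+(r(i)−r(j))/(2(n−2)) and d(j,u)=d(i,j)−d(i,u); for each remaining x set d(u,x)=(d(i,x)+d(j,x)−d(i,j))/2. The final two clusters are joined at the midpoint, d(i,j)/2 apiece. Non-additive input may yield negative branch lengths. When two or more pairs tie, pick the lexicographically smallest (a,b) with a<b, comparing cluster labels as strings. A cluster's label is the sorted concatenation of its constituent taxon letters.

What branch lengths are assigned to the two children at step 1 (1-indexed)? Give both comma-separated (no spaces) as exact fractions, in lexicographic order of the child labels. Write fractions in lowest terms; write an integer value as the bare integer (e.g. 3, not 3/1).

-9/4,37/4

1. join C+V (d=7, Q=-204) ⇒ CV; edges |C|=-9/4, |V|=37/4
  updated: d(CV,D)=53/2, d(CV,K)=59/2, d(CV,Q)=13, d(CV,W)=26
2. join K+W (d=7, Q=-277/2) ⇒ KW; edges |K|=133/12, |W|=-49/12
  updated: d(CV,KW)=97/4, d(D,KW)=51/2, d(KW,Q)=25/2
3. join CV+KW (d=97/4, Q=-155/2) ⇒ CKVW; edges |CV|=25/2, |KW|=47/4
  updated: d(CKVW,D)=111/8, d(CKVW,Q)=5/8
4. join CKVW+D (d=111/8, Q=-45/2) ⇒ CDKVW; edges |CKVW|=13/4, |D|=85/8
  updated: d(CDKVW,Q)=-21/8
5. join CDKVW+Q (d=-21/8) ⇒ CDKQVW; edges |CDKVW|=-21/16, |Q|=-21/16
final tree: ((((C:-9/4,V:37/4):25/2,(K:133/12,W:-49/12):47/4):13/4,D:85/8):-21/16,Q:-21/16)
total length: 99/2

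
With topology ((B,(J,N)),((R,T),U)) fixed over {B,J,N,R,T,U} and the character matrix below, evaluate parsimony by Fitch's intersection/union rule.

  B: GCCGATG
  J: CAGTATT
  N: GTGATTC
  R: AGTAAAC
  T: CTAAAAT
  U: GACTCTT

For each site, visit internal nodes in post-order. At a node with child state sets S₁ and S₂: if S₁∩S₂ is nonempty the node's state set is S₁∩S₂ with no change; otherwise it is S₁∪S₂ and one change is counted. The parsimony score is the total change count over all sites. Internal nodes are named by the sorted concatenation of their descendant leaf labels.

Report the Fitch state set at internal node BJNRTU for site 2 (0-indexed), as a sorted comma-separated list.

C

JN@0: {C} ∪ {G} = {C,G} (union, +1)
BJN@0: {G} ∩ {C,G} = {G} (intersection, +0)
RT@0: {A} ∪ {C} = {A,C} (union, +1)
RTU@0: {A,C} ∪ {G} = {A,C,G} (union, +1)
BJNRTU@0: {G} ∩ {A,C,G} = {G} (intersection, +0)
JN@1: {A} ∪ {T} = {A,T} (union, +1)
BJN@1: {C} ∪ {A,T} = {A,C,T} (union, +1)
RT@1: {G} ∪ {T} = {G,T} (union, +1)
RTU@1: {G,T} ∪ {A} = {A,G,T} (union, +1)
BJNRTU@1: {A,C,T} ∩ {A,G,T} = {A,T} (intersection, +0)
JN@2: {G} ∩ {G} = {G} (intersection, +0)
BJN@2: {C} ∪ {G} = {C,G} (union, +1)
RT@2: {T} ∪ {A} = {A,T} (union, +1)
RTU@2: {A,T} ∪ {C} = {A,C,T} (union, +1)
BJNRTU@2: {C,G} ∩ {A,C,T} = {C} (intersection, +0)
JN@3: {T} ∪ {A} = {A,T} (union, +1)
BJN@3: {G} ∪ {A,T} = {A,G,T} (union, +1)
RT@3: {A} ∩ {A} = {A} (intersection, +0)
RTU@3: {A} ∪ {T} = {A,T} (union, +1)
BJNRTU@3: {A,G,T} ∩ {A,T} = {A,T} (intersection, +0)
JN@4: {A} ∪ {T} = {A,T} (union, +1)
BJN@4: {A} ∩ {A,T} = {A} (intersection, +0)
RT@4: {A} ∩ {A} = {A} (intersection, +0)
RTU@4: {A} ∪ {C} = {A,C} (union, +1)
BJNRTU@4: {A} ∩ {A,C} = {A} (intersection, +0)
JN@5: {T} ∩ {T} = {T} (intersection, +0)
BJN@5: {T} ∩ {T} = {T} (intersection, +0)
RT@5: {A} ∩ {A} = {A} (intersection, +0)
RTU@5: {A} ∪ {T} = {A,T} (union, +1)
BJNRTU@5: {T} ∩ {A,T} = {T} (intersection, +0)
JN@6: {T} ∪ {C} = {C,T} (union, +1)
BJN@6: {G} ∪ {C,T} = {C,G,T} (union, +1)
RT@6: {C} ∪ {T} = {C,T} (union, +1)
RTU@6: {C,T} ∩ {T} = {T} (intersection, +0)
BJNRTU@6: {C,G,T} ∩ {T} = {T} (intersection, +0)
per-site changes: [3, 4, 3, 3, 2, 1, 3]; total = 19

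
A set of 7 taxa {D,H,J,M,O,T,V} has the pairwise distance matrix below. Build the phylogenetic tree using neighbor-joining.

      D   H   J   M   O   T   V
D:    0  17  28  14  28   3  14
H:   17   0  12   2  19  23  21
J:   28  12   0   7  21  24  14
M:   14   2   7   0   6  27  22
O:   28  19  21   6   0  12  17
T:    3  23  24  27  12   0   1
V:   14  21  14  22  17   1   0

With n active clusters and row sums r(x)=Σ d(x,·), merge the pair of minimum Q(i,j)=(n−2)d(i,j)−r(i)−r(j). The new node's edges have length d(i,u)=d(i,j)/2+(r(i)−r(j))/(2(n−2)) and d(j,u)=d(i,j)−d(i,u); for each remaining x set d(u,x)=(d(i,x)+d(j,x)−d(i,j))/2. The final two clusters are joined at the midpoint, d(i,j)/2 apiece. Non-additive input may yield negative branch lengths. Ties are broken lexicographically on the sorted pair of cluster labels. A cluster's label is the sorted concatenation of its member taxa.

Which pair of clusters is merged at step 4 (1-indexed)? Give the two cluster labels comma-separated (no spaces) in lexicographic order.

iteration 1: select D,T (d=3, Q=-179); attach at lengths (29/10, 1/10); label the merged cluster DT
  updated: d(DT,H)=37/2, d(DT,J)=49/2, d(DT,M)=19, d(DT,O)=37/2, d(DT,V)=6
iteration 2: select DT,V (d=6, Q=-285/2); attach at lengths (61/16, 35/16); label the merged cluster DTV
  updated: d(DTV,H)=67/4, d(DTV,J)=65/4, d(DTV,M)=35/2, d(DTV,O)=59/4
iteration 3: select DTV,O (d=59/4, Q=-327/4); attach at lengths (65/8, 53/8); label the merged cluster DOTV
  updated: d(DOTV,H)=21/2, d(DOTV,J)=45/4, d(DOTV,M)=35/8
iteration 4: select DOTV,J (d=45/4, Q=-271/8); attach at lengths (147/32, 213/32); label the merged cluster DJOTV
  updated: d(DJOTV,H)=45/8, d(DJOTV,M)=1/16
iteration 5: select DJOTV,H (d=45/8, Q=-123/16); attach at lengths (59/32, 121/32); label the merged cluster DHJOTV
  updated: d(DHJOTV,M)=-57/32
iteration 6: select DHJOTV,M (d=-57/32); attach at lengths (-57/64, -57/64); label the merged cluster DHJMOTV
final tree: ((((((D:29/10,T:1/10):61/16,V:35/16):65/8,O:53/8):147/32,J:213/32):59/32,H:121/32):-57/64,M:-57/64)
total length: 1243/32

DOTV,J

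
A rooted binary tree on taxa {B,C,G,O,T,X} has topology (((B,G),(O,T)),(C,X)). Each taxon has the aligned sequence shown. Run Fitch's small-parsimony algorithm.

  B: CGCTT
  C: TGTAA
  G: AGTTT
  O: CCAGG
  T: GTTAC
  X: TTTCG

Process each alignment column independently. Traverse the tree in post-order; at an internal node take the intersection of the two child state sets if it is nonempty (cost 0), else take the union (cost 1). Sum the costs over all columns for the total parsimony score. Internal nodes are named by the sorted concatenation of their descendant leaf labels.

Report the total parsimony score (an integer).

BG@0: {C} ∪ {A} = {A,C} (union, +1)
OT@0: {C} ∪ {G} = {C,G} (union, +1)
BGOT@0: {A,C} ∩ {C,G} = {C} (intersection, +0)
CX@0: {T} ∩ {T} = {T} (intersection, +0)
BCGOTX@0: {C} ∪ {T} = {C,T} (union, +1)
BG@1: {G} ∩ {G} = {G} (intersection, +0)
OT@1: {C} ∪ {T} = {C,T} (union, +1)
BGOT@1: {G} ∪ {C,T} = {C,G,T} (union, +1)
CX@1: {G} ∪ {T} = {G,T} (union, +1)
BCGOTX@1: {C,G,T} ∩ {G,T} = {G,T} (intersection, +0)
BG@2: {C} ∪ {T} = {C,T} (union, +1)
OT@2: {A} ∪ {T} = {A,T} (union, +1)
BGOT@2: {C,T} ∩ {A,T} = {T} (intersection, +0)
CX@2: {T} ∩ {T} = {T} (intersection, +0)
BCGOTX@2: {T} ∩ {T} = {T} (intersection, +0)
BG@3: {T} ∩ {T} = {T} (intersection, +0)
OT@3: {G} ∪ {A} = {A,G} (union, +1)
BGOT@3: {T} ∪ {A,G} = {A,G,T} (union, +1)
CX@3: {A} ∪ {C} = {A,C} (union, +1)
BCGOTX@3: {A,G,T} ∩ {A,C} = {A} (intersection, +0)
BG@4: {T} ∩ {T} = {T} (intersection, +0)
OT@4: {G} ∪ {C} = {C,G} (union, +1)
BGOT@4: {T} ∪ {C,G} = {C,G,T} (union, +1)
CX@4: {A} ∪ {G} = {A,G} (union, +1)
BCGOTX@4: {C,G,T} ∩ {A,G} = {G} (intersection, +0)
per-site changes: [3, 3, 2, 3, 3]; total = 14

14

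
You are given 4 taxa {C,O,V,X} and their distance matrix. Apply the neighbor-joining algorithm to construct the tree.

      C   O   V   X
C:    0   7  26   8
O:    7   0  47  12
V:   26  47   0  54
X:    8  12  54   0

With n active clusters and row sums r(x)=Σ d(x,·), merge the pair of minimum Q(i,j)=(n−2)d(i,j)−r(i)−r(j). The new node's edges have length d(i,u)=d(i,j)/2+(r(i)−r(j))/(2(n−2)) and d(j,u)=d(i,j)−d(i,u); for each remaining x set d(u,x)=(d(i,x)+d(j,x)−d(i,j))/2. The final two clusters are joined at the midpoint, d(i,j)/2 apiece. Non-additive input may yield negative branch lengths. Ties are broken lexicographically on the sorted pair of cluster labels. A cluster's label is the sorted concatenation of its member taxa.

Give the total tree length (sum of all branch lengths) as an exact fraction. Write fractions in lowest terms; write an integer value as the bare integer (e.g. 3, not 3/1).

48

1. join C+V (d=26, Q=-116) ⇒ CV; edges |C|=-17/2, |V|=69/2
  updated: d(CV,O)=14, d(CV,X)=18
2. join CV+O (d=14, Q=-44) ⇒ COV; edges |CV|=10, |O|=4
  updated: d(COV,X)=8
3. join COV+X (d=8) ⇒ COVX; edges |COV|=4, |X|=4
final tree: (((C:-17/2,V:69/2):10,O:4):4,X:4)
total length: 48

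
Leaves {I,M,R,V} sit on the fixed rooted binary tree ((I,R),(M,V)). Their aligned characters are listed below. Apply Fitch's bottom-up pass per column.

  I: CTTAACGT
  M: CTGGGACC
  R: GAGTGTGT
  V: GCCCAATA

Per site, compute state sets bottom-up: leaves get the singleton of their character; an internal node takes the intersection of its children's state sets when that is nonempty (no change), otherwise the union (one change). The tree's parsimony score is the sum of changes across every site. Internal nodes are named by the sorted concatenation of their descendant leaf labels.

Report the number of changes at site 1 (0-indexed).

site 0, node IR: I={C} ∪ R={G} → {C,G} (+1)
site 0, node MV: M={C} ∪ V={G} → {C,G} (+1)
site 0, node IMRV: IR={C,G} ∩ MV={C,G} → {C,G} (+0)
site 1, node IR: I={T} ∪ R={A} → {A,T} (+1)
site 1, node MV: M={T} ∪ V={C} → {C,T} (+1)
site 1, node IMRV: IR={A,T} ∩ MV={C,T} → {T} (+0)
site 2, node IR: I={T} ∪ R={G} → {G,T} (+1)
site 2, node MV: M={G} ∪ V={C} → {C,G} (+1)
site 2, node IMRV: IR={G,T} ∩ MV={C,G} → {G} (+0)
site 3, node IR: I={A} ∪ R={T} → {A,T} (+1)
site 3, node MV: M={G} ∪ V={C} → {C,G} (+1)
site 3, node IMRV: IR={A,T} ∪ MV={C,G} → {A,C,G,T} (+1)
site 4, node IR: I={A} ∪ R={G} → {A,G} (+1)
site 4, node MV: M={G} ∪ V={A} → {A,G} (+1)
site 4, node IMRV: IR={A,G} ∩ MV={A,G} → {A,G} (+0)
site 5, node IR: I={C} ∪ R={T} → {C,T} (+1)
site 5, node MV: M={A} ∩ V={A} → {A} (+0)
site 5, node IMRV: IR={C,T} ∪ MV={A} → {A,C,T} (+1)
site 6, node IR: I={G} ∩ R={G} → {G} (+0)
site 6, node MV: M={C} ∪ V={T} → {C,T} (+1)
site 6, node IMRV: IR={G} ∪ MV={C,T} → {C,G,T} (+1)
site 7, node IR: I={T} ∩ R={T} → {T} (+0)
site 7, node MV: M={C} ∪ V={A} → {A,C} (+1)
site 7, node IMRV: IR={T} ∪ MV={A,C} → {A,C,T} (+1)
per-site changes: [2, 2, 2, 3, 2, 2, 2, 2]; total = 17

2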